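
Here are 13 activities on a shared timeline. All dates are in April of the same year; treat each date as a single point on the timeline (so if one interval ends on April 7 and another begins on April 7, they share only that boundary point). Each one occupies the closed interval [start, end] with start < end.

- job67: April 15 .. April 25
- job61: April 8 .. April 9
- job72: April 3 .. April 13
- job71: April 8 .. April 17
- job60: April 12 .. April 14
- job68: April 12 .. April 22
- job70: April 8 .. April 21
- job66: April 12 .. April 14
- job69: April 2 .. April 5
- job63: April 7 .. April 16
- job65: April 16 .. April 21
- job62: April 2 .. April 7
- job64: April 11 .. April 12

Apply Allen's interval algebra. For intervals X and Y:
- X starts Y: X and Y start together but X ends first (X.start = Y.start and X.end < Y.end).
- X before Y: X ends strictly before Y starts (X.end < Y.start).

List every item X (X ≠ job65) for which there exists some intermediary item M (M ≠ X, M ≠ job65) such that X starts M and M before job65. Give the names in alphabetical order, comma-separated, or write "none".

Target job65 = [April 16, April 21].
Intermediaries M with M before job65: job60, job61, job62, job64, job66, job69, job72.
Via job60 — items with X starts job60: none.
Via job61 — items with X starts job61: none.
Via job62 — items with X starts job62: job69.
Via job64 — items with X starts job64: none.
Via job66 — items with X starts job66: none.
Via job69 — items with X starts job69: none.
Via job72 — items with X starts job72: none.
Union: job69.

job69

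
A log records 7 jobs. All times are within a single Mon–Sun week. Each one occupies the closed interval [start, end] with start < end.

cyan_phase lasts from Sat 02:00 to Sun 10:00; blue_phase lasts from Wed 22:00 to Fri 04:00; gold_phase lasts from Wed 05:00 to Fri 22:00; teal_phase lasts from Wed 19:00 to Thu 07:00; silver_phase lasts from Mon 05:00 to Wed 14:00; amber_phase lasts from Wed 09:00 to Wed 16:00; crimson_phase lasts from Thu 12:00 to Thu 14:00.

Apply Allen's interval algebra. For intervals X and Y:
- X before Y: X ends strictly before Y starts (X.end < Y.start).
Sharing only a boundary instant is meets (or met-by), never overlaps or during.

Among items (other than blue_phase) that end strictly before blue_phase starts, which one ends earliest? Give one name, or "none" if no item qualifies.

Target blue_phase = [Wed 22:00, Fri 04:00].
amber_phase [Wed 09:00, Wed 16:00] → before → candidate.
crimson_phase [Thu 12:00, Thu 14:00] → during → excluded.
cyan_phase [Sat 02:00, Sun 10:00] → after → excluded.
gold_phase [Wed 05:00, Fri 22:00] → contains → excluded.
silver_phase [Mon 05:00, Wed 14:00] → before → candidate.
teal_phase [Wed 19:00, Thu 07:00] → overlaps → excluded.
Among candidates, earliest end is Wed 14:00 → silver_phase.

silver_phase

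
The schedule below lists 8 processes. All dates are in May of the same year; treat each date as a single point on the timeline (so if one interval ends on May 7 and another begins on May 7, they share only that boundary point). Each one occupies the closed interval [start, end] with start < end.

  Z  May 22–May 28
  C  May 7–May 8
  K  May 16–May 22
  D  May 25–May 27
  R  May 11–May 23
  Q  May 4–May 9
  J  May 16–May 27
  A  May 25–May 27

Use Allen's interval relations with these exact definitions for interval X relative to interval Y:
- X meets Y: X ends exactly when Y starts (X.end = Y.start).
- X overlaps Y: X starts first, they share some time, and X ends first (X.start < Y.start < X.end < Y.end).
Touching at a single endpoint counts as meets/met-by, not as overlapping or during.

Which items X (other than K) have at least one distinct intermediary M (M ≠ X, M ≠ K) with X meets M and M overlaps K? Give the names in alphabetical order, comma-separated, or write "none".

Target K = [May 16, May 22].
Intermediaries M with M overlaps K: none.
Union: none.

none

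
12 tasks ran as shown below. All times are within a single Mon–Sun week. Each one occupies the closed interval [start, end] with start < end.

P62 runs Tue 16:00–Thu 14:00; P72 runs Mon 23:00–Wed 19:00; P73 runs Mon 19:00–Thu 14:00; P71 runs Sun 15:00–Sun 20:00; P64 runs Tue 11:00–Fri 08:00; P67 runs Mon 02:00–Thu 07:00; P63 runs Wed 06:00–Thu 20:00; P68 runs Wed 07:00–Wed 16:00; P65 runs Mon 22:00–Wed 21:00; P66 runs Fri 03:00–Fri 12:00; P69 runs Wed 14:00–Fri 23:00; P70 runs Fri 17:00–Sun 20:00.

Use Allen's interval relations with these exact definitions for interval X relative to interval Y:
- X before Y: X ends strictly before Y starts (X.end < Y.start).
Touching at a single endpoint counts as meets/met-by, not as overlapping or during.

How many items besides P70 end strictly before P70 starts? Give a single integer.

Target P70 = [Fri 17:00, Sun 20:00].
P62 [Tue 16:00, Thu 14:00] → before → counts.
P63 [Wed 06:00, Thu 20:00] → before → counts.
P64 [Tue 11:00, Fri 08:00] → before → counts.
P65 [Mon 22:00, Wed 21:00] → before → counts.
P66 [Fri 03:00, Fri 12:00] → before → counts.
P67 [Mon 02:00, Thu 07:00] → before → counts.
P68 [Wed 07:00, Wed 16:00] → before → counts.
P69 [Wed 14:00, Fri 23:00] → overlaps → no.
P71 [Sun 15:00, Sun 20:00] → finishes → no.
P72 [Mon 23:00, Wed 19:00] → before → counts.
P73 [Mon 19:00, Thu 14:00] → before → counts.
Total: 9.

9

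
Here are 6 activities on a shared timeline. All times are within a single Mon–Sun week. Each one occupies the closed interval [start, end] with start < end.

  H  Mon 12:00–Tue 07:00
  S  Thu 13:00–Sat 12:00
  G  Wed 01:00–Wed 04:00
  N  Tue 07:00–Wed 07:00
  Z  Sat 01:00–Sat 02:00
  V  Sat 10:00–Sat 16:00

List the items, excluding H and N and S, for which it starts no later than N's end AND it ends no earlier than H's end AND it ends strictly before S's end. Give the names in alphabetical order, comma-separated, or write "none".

Conditions: its start is no later than N's end (X.start <= Wed 07:00) AND its end is no earlier than H's end (X.end >= Tue 07:00) AND its end is strictly before S's end (X.end < Sat 12:00).
G: start Wed 01:00 <= Wed 07:00? ✓; end Wed 04:00 >= Tue 07:00? ✓; end Wed 04:00 < Sat 12:00? ✓ → yes.
V: start Sat 10:00 <= Wed 07:00? ✗; end Sat 16:00 >= Tue 07:00? ✓; end Sat 16:00 < Sat 12:00? ✗ → no.
Z: start Sat 01:00 <= Wed 07:00? ✗; end Sat 02:00 >= Tue 07:00? ✓; end Sat 02:00 < Sat 12:00? ✓ → no.
Result: G.

G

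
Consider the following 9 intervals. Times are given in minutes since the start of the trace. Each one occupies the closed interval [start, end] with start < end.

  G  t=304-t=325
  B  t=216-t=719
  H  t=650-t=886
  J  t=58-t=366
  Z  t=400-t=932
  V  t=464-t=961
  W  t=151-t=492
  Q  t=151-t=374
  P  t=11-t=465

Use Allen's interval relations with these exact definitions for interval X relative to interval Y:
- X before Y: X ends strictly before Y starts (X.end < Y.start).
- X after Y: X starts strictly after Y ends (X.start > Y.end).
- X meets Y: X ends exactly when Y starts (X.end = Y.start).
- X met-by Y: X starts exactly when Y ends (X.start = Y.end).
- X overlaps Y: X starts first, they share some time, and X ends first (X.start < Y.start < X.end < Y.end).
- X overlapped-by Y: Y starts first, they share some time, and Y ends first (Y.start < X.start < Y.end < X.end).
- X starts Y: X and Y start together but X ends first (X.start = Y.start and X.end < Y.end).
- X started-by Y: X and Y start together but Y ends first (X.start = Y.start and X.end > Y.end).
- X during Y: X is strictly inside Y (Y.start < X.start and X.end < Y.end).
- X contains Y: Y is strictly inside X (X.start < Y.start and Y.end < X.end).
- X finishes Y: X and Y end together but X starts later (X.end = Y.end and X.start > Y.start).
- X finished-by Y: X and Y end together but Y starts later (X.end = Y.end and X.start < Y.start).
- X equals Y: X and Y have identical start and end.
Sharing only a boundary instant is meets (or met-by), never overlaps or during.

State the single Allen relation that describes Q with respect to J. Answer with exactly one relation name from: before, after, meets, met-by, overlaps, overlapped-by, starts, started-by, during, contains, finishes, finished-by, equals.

overlapped-by

Q = [t=151, t=374]; J = [t=58, t=366].
Compare endpoints: Q.start > J.start, Q.start < J.end, Q.end > J.start, Q.end > J.end.
That pattern is 'overlapped-by'.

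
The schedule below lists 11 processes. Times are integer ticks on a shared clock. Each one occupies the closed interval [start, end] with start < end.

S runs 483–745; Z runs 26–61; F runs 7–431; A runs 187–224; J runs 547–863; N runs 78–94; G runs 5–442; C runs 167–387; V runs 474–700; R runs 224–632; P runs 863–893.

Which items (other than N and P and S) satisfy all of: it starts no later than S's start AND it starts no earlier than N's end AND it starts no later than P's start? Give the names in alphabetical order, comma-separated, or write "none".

Conditions: its start is no later than S's start (X.start <= 483) AND its start is no earlier than N's end (X.start >= 94) AND its start is no later than P's start (X.start <= 863).
A: start 187 <= 483? ✓; start 187 >= 94? ✓; start 187 <= 863? ✓ → yes.
C: start 167 <= 483? ✓; start 167 >= 94? ✓; start 167 <= 863? ✓ → yes.
F: start 7 <= 483? ✓; start 7 >= 94? ✗; start 7 <= 863? ✓ → no.
G: start 5 <= 483? ✓; start 5 >= 94? ✗; start 5 <= 863? ✓ → no.
J: start 547 <= 483? ✗; start 547 >= 94? ✓; start 547 <= 863? ✓ → no.
R: start 224 <= 483? ✓; start 224 >= 94? ✓; start 224 <= 863? ✓ → yes.
V: start 474 <= 483? ✓; start 474 >= 94? ✓; start 474 <= 863? ✓ → yes.
Z: start 26 <= 483? ✓; start 26 >= 94? ✗; start 26 <= 863? ✓ → no.
Result: A, C, R, V.

A, C, R, V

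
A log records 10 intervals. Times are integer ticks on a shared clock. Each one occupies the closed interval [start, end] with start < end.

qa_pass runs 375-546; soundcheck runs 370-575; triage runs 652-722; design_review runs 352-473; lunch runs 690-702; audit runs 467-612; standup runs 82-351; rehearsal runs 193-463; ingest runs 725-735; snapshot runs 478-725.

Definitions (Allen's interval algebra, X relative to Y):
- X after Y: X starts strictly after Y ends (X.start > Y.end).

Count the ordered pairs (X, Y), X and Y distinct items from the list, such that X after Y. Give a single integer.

28

Checking all 90 ordered pairs for relation 'after'; matching pairs in alphabetical order:
(audit, rehearsal): audit after rehearsal ✓
(audit, standup): audit after standup ✓
(design_review, standup): design_review after standup ✓
(ingest, audit): ingest after audit ✓
(ingest, design_review): ingest after design_review ✓
(ingest, lunch): ingest after lunch ✓
(ingest, qa_pass): ingest after qa_pass ✓
(ingest, rehearsal): ingest after rehearsal ✓
(ingest, soundcheck): ingest after soundcheck ✓
(ingest, standup): ingest after standup ✓
(ingest, triage): ingest after triage ✓
(lunch, audit): lunch after audit ✓
(lunch, design_review): lunch after design_review ✓
(lunch, qa_pass): lunch after qa_pass ✓
(lunch, rehearsal): lunch after rehearsal ✓
(lunch, soundcheck): lunch after soundcheck ✓
(lunch, standup): lunch after standup ✓
(qa_pass, standup): qa_pass after standup ✓
(snapshot, design_review): snapshot after design_review ✓
(snapshot, rehearsal): snapshot after rehearsal ✓
(snapshot, standup): snapshot after standup ✓
(soundcheck, standup): soundcheck after standup ✓
(triage, audit): triage after audit ✓
(triage, design_review): triage after design_review ✓
... plus 4 further pairs not listed.
Count: 28.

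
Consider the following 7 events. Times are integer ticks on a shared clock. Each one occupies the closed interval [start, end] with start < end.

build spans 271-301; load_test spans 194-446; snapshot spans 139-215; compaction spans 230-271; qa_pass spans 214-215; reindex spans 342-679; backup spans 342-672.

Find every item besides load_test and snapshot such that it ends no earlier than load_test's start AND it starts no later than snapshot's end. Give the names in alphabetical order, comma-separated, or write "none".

Conditions: its end is no earlier than load_test's start (X.end >= 194) AND its start is no later than snapshot's end (X.start <= 215).
backup: end 672 >= 194? ✓; start 342 <= 215? ✗ → no.
build: end 301 >= 194? ✓; start 271 <= 215? ✗ → no.
compaction: end 271 >= 194? ✓; start 230 <= 215? ✗ → no.
qa_pass: end 215 >= 194? ✓; start 214 <= 215? ✓ → yes.
reindex: end 679 >= 194? ✓; start 342 <= 215? ✗ → no.
Result: qa_pass.

qa_pass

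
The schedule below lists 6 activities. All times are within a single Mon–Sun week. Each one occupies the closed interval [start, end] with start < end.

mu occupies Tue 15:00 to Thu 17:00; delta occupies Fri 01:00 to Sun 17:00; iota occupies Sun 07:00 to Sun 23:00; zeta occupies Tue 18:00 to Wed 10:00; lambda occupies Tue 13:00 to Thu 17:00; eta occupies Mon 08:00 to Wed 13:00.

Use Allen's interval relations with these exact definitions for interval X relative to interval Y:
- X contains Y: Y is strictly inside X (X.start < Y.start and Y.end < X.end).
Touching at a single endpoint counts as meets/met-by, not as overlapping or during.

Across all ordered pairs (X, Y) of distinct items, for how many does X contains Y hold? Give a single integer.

3

Checking all 30 ordered pairs for relation 'contains'; matching pairs in alphabetical order:
(eta, zeta): eta contains zeta ✓
(lambda, zeta): lambda contains zeta ✓
(mu, zeta): mu contains zeta ✓
Count: 3.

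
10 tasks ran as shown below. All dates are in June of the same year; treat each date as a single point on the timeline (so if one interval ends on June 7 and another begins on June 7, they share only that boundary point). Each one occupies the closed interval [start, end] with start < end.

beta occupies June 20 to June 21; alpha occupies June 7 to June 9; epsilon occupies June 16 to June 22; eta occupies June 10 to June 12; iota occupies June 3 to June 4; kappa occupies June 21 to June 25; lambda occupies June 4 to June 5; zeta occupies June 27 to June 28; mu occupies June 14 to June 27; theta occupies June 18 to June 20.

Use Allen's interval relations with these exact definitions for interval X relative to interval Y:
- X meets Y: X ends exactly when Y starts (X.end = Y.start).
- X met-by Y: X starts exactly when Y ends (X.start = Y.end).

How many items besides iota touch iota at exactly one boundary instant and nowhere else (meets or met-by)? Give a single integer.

1

Target iota = [June 3, June 4].
alpha [June 7, June 9] → after → no.
beta [June 20, June 21] → after → no.
epsilon [June 16, June 22] → after → no.
eta [June 10, June 12] → after → no.
kappa [June 21, June 25] → after → no.
lambda [June 4, June 5] → met-by → counts.
mu [June 14, June 27] → after → no.
theta [June 18, June 20] → after → no.
zeta [June 27, June 28] → after → no.
Total: 1.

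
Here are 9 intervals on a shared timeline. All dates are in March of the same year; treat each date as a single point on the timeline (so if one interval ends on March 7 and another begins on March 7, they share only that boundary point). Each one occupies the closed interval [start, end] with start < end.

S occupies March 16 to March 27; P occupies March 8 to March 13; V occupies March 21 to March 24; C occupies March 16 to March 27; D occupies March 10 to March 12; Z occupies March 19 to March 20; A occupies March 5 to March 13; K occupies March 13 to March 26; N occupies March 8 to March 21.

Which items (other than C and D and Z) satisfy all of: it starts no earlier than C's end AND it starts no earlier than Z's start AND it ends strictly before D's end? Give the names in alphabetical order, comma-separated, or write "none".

none

Conditions: its start is no earlier than C's end (X.start >= March 27) AND its start is no earlier than Z's start (X.start >= March 19) AND its end is strictly before D's end (X.end < March 12).
A: start March 5 >= March 27? ✗; start March 5 >= March 19? ✗; end March 13 < March 12? ✗ → no.
K: start March 13 >= March 27? ✗; start March 13 >= March 19? ✗; end March 26 < March 12? ✗ → no.
N: start March 8 >= March 27? ✗; start March 8 >= March 19? ✗; end March 21 < March 12? ✗ → no.
P: start March 8 >= March 27? ✗; start March 8 >= March 19? ✗; end March 13 < March 12? ✗ → no.
S: start March 16 >= March 27? ✗; start March 16 >= March 19? ✗; end March 27 < March 12? ✗ → no.
V: start March 21 >= March 27? ✗; start March 21 >= March 19? ✓; end March 24 < March 12? ✗ → no.
Result: none.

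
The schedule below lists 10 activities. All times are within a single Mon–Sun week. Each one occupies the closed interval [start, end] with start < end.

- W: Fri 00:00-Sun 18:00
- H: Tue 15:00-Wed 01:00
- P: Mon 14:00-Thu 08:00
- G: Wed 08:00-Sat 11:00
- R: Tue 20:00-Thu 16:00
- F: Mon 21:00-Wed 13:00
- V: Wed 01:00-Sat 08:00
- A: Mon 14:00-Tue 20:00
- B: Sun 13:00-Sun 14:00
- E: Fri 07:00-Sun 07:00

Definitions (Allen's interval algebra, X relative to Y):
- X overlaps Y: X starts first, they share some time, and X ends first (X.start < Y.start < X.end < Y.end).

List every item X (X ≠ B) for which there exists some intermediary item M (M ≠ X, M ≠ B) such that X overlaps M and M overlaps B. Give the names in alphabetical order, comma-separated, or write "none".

Target B = [Sun 13:00, Sun 14:00].
Intermediaries M with M overlaps B: none.
Union: none.

none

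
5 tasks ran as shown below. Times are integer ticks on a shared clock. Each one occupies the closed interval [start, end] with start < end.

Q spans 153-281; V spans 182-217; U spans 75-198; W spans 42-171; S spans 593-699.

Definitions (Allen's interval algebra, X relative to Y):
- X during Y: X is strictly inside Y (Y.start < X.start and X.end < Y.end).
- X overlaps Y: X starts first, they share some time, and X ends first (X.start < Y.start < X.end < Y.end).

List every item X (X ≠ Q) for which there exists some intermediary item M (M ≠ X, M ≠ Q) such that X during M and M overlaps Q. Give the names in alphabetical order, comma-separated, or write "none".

Target Q = [153, 281].
Intermediaries M with M overlaps Q: U, W.
Via U — items with X during U: none.
Via W — items with X during W: none.
Union: none.

none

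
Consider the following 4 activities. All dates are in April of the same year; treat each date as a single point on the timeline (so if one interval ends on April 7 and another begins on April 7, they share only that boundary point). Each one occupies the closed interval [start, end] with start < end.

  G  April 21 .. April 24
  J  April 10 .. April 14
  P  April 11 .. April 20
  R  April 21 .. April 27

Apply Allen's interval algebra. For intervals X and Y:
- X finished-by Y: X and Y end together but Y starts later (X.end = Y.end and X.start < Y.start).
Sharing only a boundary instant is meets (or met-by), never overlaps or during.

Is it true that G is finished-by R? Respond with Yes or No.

G = [April 21, April 24], R = [April 21, April 27].
Actual relation of G to R: starts.
Asked whether 'finished-by' holds → No.

No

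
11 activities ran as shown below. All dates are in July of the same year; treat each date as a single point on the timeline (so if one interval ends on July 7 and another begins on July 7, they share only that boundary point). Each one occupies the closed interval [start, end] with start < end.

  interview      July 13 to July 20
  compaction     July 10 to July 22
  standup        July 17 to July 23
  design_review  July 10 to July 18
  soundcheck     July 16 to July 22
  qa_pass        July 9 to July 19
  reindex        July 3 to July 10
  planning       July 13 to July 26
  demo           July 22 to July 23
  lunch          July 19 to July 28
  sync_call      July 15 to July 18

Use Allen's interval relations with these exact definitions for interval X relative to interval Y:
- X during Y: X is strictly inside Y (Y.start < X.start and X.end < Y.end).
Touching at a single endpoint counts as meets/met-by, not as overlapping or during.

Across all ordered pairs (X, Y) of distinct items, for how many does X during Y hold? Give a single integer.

Checking all 110 ordered pairs for relation 'during'; matching pairs in alphabetical order:
(demo, lunch): demo during lunch ✓
(demo, planning): demo during planning ✓
(design_review, qa_pass): design_review during qa_pass ✓
(interview, compaction): interview during compaction ✓
(soundcheck, planning): soundcheck during planning ✓
(standup, planning): standup during planning ✓
(sync_call, compaction): sync_call during compaction ✓
(sync_call, interview): sync_call during interview ✓
(sync_call, planning): sync_call during planning ✓
(sync_call, qa_pass): sync_call during qa_pass ✓
Count: 10.

10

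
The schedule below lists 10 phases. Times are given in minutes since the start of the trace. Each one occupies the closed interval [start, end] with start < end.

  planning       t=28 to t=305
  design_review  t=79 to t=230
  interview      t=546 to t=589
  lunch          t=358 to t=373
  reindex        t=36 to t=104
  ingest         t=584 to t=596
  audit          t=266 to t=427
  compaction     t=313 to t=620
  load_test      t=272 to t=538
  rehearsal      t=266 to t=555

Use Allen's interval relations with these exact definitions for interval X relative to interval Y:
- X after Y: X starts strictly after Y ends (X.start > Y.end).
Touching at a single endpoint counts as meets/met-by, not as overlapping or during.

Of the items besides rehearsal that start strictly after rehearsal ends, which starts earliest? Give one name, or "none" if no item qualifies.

ingest

Target rehearsal = [t=266, t=555].
audit [t=266, t=427] → starts → excluded.
compaction [t=313, t=620] → overlapped-by → excluded.
design_review [t=79, t=230] → before → excluded.
ingest [t=584, t=596] → after → candidate.
interview [t=546, t=589] → overlapped-by → excluded.
load_test [t=272, t=538] → during → excluded.
lunch [t=358, t=373] → during → excluded.
planning [t=28, t=305] → overlaps → excluded.
reindex [t=36, t=104] → before → excluded.
Among candidates, earliest start is t=584 → ingest.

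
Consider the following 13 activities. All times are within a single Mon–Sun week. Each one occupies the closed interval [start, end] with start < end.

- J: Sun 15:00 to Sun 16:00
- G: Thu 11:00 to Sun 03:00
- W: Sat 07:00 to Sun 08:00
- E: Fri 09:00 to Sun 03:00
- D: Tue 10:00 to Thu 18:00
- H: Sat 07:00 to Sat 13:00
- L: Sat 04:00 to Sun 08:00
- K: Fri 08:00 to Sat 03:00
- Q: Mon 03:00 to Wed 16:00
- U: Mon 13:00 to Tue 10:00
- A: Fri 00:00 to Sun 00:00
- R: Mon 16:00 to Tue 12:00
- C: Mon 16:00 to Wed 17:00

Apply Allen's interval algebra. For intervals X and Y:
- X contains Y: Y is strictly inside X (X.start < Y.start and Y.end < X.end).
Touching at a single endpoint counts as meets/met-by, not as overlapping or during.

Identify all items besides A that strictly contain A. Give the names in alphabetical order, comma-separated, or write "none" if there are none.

G

Target A = [Fri 00:00, Sun 00:00].
C [Mon 16:00, Wed 17:00] → before → no.
D [Tue 10:00, Thu 18:00] → before → no.
E [Fri 09:00, Sun 03:00] → overlapped-by → no.
G [Thu 11:00, Sun 03:00] → contains → yes.
H [Sat 07:00, Sat 13:00] → during → no.
J [Sun 15:00, Sun 16:00] → after → no.
K [Fri 08:00, Sat 03:00] → during → no.
L [Sat 04:00, Sun 08:00] → overlapped-by → no.
Q [Mon 03:00, Wed 16:00] → before → no.
R [Mon 16:00, Tue 12:00] → before → no.
U [Mon 13:00, Tue 10:00] → before → no.
W [Sat 07:00, Sun 08:00] → overlapped-by → no.
Result: G.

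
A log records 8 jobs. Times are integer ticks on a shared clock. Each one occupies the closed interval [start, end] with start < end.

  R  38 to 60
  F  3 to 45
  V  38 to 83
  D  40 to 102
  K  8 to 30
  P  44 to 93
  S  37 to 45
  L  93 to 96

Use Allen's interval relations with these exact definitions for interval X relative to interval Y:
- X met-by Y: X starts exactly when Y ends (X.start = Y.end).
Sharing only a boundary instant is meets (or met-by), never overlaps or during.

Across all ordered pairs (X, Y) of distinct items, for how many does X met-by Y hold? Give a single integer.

1

Checking all 56 ordered pairs for relation 'met-by'; matching pairs in alphabetical order:
(L, P): L met-by P ✓
Count: 1.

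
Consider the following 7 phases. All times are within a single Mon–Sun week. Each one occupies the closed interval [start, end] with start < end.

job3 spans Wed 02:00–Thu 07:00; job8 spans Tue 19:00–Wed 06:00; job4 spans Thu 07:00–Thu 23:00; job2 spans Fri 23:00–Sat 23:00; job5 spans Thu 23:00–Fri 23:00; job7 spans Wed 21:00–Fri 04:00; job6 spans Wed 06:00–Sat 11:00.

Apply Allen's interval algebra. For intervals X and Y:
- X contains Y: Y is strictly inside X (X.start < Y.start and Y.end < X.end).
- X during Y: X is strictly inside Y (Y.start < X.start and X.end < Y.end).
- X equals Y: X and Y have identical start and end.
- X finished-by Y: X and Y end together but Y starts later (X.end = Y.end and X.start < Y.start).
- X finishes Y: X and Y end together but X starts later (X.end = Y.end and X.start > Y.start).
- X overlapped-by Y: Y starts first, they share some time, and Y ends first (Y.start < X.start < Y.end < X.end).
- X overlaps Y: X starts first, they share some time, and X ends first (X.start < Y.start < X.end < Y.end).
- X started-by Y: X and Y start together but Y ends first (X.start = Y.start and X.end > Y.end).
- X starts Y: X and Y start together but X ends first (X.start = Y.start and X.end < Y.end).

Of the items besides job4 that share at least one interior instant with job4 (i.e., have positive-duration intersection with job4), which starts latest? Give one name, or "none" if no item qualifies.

job7

Target job4 = [Thu 07:00, Thu 23:00].
job2 [Fri 23:00, Sat 23:00] → after → excluded.
job3 [Wed 02:00, Thu 07:00] → meets → excluded.
job5 [Thu 23:00, Fri 23:00] → met-by → excluded.
job6 [Wed 06:00, Sat 11:00] → contains → candidate.
job7 [Wed 21:00, Fri 04:00] → contains → candidate.
job8 [Tue 19:00, Wed 06:00] → before → excluded.
Among candidates, latest start is Wed 21:00 → job7.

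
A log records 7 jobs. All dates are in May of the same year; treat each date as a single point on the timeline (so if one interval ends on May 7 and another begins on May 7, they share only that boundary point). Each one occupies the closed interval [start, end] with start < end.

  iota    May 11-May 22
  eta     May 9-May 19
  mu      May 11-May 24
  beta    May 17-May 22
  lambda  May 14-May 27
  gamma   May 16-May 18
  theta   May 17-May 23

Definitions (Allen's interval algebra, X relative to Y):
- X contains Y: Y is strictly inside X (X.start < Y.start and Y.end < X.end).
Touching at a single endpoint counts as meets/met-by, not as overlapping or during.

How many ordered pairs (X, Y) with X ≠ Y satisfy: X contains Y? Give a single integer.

Checking all 42 ordered pairs for relation 'contains'; matching pairs in alphabetical order:
(eta, gamma): eta contains gamma ✓
(iota, gamma): iota contains gamma ✓
(lambda, beta): lambda contains beta ✓
(lambda, gamma): lambda contains gamma ✓
(lambda, theta): lambda contains theta ✓
(mu, beta): mu contains beta ✓
(mu, gamma): mu contains gamma ✓
(mu, theta): mu contains theta ✓
Count: 8.

8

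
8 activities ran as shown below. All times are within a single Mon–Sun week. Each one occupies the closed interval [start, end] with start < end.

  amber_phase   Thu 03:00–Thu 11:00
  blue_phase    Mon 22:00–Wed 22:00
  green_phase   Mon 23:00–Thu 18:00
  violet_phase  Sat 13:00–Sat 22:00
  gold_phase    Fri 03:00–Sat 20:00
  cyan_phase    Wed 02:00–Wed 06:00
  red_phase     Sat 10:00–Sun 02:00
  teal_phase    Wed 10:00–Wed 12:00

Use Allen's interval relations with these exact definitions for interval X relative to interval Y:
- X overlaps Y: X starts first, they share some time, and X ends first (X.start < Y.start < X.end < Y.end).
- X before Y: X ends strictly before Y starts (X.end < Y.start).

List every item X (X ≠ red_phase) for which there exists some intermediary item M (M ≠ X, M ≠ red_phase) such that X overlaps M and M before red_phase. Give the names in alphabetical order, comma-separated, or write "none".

Target red_phase = [Sat 10:00, Sun 02:00].
Intermediaries M with M before red_phase: amber_phase, blue_phase, cyan_phase, green_phase, teal_phase.
Via amber_phase — items with X overlaps amber_phase: none.
Via blue_phase — items with X overlaps blue_phase: none.
Via cyan_phase — items with X overlaps cyan_phase: none.
Via green_phase — items with X overlaps green_phase: blue_phase.
Via teal_phase — items with X overlaps teal_phase: none.
Union: blue_phase.

blue_phase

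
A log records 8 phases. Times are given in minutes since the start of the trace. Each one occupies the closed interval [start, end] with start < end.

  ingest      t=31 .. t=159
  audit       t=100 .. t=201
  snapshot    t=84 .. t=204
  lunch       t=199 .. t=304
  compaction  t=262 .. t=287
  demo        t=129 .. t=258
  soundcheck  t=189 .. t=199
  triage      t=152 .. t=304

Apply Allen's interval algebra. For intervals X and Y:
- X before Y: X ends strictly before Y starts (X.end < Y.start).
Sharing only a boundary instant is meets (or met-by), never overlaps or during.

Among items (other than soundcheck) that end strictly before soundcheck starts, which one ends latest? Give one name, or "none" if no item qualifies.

Target soundcheck = [t=189, t=199].
audit [t=100, t=201] → contains → excluded.
compaction [t=262, t=287] → after → excluded.
demo [t=129, t=258] → contains → excluded.
ingest [t=31, t=159] → before → candidate.
lunch [t=199, t=304] → met-by → excluded.
snapshot [t=84, t=204] → contains → excluded.
triage [t=152, t=304] → contains → excluded.
Among candidates, latest end is t=159 → ingest.

ingest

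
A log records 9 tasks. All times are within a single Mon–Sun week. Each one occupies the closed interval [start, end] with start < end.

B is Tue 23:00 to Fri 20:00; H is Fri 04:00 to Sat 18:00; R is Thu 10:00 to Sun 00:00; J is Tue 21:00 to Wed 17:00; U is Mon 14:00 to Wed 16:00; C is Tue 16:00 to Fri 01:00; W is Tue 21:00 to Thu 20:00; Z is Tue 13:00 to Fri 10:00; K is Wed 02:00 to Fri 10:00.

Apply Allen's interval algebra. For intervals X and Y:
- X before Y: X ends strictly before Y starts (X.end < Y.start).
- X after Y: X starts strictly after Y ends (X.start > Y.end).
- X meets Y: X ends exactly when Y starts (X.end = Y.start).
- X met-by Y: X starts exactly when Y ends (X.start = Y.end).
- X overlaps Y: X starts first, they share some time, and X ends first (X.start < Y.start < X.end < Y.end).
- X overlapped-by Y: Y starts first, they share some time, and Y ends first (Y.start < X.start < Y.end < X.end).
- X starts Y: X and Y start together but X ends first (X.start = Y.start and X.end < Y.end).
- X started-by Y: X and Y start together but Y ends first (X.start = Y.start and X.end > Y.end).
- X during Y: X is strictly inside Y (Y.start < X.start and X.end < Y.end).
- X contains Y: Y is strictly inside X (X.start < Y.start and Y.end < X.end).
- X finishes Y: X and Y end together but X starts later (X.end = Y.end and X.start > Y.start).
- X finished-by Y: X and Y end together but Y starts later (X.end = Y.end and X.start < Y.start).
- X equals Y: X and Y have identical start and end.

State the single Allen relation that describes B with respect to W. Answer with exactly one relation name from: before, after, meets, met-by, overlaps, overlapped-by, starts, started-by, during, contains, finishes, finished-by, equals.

B = [Tue 23:00, Fri 20:00]; W = [Tue 21:00, Thu 20:00].
Compare endpoints: B.start > W.start, B.start < W.end, B.end > W.start, B.end > W.end.
That pattern is 'overlapped-by'.

overlapped-by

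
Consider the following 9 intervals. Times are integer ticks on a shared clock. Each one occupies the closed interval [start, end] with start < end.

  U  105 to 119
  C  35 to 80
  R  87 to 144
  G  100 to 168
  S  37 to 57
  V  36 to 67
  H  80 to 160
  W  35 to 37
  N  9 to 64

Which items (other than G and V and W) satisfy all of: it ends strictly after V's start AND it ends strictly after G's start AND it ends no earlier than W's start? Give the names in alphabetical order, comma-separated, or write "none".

Conditions: its end is strictly after V's start (X.end > 36) AND its end is strictly after G's start (X.end > 100) AND its end is no earlier than W's start (X.end >= 35).
C: end 80 > 36? ✓; end 80 > 100? ✗; end 80 >= 35? ✓ → no.
H: end 160 > 36? ✓; end 160 > 100? ✓; end 160 >= 35? ✓ → yes.
N: end 64 > 36? ✓; end 64 > 100? ✗; end 64 >= 35? ✓ → no.
R: end 144 > 36? ✓; end 144 > 100? ✓; end 144 >= 35? ✓ → yes.
S: end 57 > 36? ✓; end 57 > 100? ✗; end 57 >= 35? ✓ → no.
U: end 119 > 36? ✓; end 119 > 100? ✓; end 119 >= 35? ✓ → yes.
Result: H, R, U.

H, R, U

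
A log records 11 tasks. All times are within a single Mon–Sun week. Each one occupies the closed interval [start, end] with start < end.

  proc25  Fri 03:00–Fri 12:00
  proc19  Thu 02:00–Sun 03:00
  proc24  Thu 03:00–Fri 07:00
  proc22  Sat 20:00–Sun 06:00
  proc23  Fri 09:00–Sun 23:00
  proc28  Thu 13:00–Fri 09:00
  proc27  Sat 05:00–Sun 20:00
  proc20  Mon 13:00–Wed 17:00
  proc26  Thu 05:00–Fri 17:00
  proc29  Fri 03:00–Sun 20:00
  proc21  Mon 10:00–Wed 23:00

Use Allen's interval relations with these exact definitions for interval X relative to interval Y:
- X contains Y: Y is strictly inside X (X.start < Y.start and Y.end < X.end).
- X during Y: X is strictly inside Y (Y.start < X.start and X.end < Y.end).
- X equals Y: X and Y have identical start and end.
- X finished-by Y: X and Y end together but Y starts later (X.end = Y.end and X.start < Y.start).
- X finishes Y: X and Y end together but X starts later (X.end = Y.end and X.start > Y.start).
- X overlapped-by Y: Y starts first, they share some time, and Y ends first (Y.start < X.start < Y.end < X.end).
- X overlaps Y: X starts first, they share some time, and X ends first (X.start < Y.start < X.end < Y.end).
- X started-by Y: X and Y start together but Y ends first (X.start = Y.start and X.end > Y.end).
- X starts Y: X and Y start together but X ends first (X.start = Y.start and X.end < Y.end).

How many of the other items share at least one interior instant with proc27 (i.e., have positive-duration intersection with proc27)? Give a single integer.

4

Target proc27 = [Sat 05:00, Sun 20:00].
proc19 [Thu 02:00, Sun 03:00] → overlaps → counts.
proc20 [Mon 13:00, Wed 17:00] → before → no.
proc21 [Mon 10:00, Wed 23:00] → before → no.
proc22 [Sat 20:00, Sun 06:00] → during → counts.
proc23 [Fri 09:00, Sun 23:00] → contains → counts.
proc24 [Thu 03:00, Fri 07:00] → before → no.
proc25 [Fri 03:00, Fri 12:00] → before → no.
proc26 [Thu 05:00, Fri 17:00] → before → no.
proc28 [Thu 13:00, Fri 09:00] → before → no.
proc29 [Fri 03:00, Sun 20:00] → finished-by → counts.
Total: 4.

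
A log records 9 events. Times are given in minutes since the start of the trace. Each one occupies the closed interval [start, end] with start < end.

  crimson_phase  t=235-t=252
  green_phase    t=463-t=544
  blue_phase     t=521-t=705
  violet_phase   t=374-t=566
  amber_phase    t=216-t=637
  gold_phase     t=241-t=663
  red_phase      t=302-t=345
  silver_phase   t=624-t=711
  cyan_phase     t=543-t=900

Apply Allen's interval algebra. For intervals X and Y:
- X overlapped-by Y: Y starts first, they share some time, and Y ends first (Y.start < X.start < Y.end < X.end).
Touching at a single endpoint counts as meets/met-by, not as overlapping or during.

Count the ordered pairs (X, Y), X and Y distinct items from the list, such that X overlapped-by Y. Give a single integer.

Checking all 72 ordered pairs for relation 'overlapped-by'; matching pairs in alphabetical order:
(blue_phase, amber_phase): blue_phase overlapped-by amber_phase ✓
(blue_phase, gold_phase): blue_phase overlapped-by gold_phase ✓
(blue_phase, green_phase): blue_phase overlapped-by green_phase ✓
(blue_phase, violet_phase): blue_phase overlapped-by violet_phase ✓
(cyan_phase, amber_phase): cyan_phase overlapped-by amber_phase ✓
(cyan_phase, blue_phase): cyan_phase overlapped-by blue_phase ✓
(cyan_phase, gold_phase): cyan_phase overlapped-by gold_phase ✓
(cyan_phase, green_phase): cyan_phase overlapped-by green_phase ✓
(cyan_phase, violet_phase): cyan_phase overlapped-by violet_phase ✓
(gold_phase, amber_phase): gold_phase overlapped-by amber_phase ✓
(gold_phase, crimson_phase): gold_phase overlapped-by crimson_phase ✓
(silver_phase, amber_phase): silver_phase overlapped-by amber_phase ✓
(silver_phase, blue_phase): silver_phase overlapped-by blue_phase ✓
(silver_phase, gold_phase): silver_phase overlapped-by gold_phase ✓
Count: 14.

14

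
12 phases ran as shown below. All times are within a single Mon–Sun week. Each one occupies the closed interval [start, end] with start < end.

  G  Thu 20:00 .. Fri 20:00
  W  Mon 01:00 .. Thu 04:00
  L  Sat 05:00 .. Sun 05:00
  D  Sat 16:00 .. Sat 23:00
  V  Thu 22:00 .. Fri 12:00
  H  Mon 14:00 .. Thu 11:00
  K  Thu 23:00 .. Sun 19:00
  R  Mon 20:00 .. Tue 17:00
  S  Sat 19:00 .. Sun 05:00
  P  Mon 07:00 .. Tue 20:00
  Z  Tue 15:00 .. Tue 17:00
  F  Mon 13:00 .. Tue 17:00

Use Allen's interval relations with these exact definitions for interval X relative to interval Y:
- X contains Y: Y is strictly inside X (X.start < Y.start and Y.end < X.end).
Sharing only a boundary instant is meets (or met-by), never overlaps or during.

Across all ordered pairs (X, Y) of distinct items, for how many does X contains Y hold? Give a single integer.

14

Checking all 132 ordered pairs for relation 'contains'; matching pairs in alphabetical order:
(G, V): G contains V ✓
(H, R): H contains R ✓
(H, Z): H contains Z ✓
(K, D): K contains D ✓
(K, L): K contains L ✓
(K, S): K contains S ✓
(L, D): L contains D ✓
(P, F): P contains F ✓
(P, R): P contains R ✓
(P, Z): P contains Z ✓
(W, F): W contains F ✓
(W, P): W contains P ✓
(W, R): W contains R ✓
(W, Z): W contains Z ✓
Count: 14.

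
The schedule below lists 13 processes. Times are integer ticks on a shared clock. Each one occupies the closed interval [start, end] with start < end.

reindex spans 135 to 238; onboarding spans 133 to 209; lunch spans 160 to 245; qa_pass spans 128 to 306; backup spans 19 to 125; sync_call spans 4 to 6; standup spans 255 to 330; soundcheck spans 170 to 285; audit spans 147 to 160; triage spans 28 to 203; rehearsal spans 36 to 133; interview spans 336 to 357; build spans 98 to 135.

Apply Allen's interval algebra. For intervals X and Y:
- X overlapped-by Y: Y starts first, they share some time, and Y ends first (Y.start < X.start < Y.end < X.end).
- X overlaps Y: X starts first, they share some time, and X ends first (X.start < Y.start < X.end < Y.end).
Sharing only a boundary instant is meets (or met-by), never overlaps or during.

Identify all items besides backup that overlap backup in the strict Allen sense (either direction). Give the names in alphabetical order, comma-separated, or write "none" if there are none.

Target backup = [19, 125].
audit [147, 160] → after → no.
build [98, 135] → overlapped-by → yes.
interview [336, 357] → after → no.
lunch [160, 245] → after → no.
onboarding [133, 209] → after → no.
qa_pass [128, 306] → after → no.
rehearsal [36, 133] → overlapped-by → yes.
reindex [135, 238] → after → no.
soundcheck [170, 285] → after → no.
standup [255, 330] → after → no.
sync_call [4, 6] → before → no.
triage [28, 203] → overlapped-by → yes.
Result: build, rehearsal, triage.

build, rehearsal, triage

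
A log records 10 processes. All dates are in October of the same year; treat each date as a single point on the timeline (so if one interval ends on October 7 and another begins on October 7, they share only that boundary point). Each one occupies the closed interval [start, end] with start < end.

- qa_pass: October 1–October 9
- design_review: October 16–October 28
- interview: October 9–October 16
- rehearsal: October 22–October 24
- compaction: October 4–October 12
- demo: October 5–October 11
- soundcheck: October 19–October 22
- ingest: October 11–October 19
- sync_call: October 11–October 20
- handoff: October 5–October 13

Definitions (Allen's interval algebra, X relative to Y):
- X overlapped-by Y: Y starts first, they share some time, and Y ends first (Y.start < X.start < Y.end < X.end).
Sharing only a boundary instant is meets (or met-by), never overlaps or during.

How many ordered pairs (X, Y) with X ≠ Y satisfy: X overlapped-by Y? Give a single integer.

Checking all 90 ordered pairs for relation 'overlapped-by'; matching pairs in alphabetical order:
(compaction, qa_pass): compaction overlapped-by qa_pass ✓
(demo, qa_pass): demo overlapped-by qa_pass ✓
(design_review, ingest): design_review overlapped-by ingest ✓
(design_review, sync_call): design_review overlapped-by sync_call ✓
(handoff, compaction): handoff overlapped-by compaction ✓
(handoff, qa_pass): handoff overlapped-by qa_pass ✓
(ingest, compaction): ingest overlapped-by compaction ✓
(ingest, handoff): ingest overlapped-by handoff ✓
(ingest, interview): ingest overlapped-by interview ✓
(interview, compaction): interview overlapped-by compaction ✓
(interview, demo): interview overlapped-by demo ✓
(interview, handoff): interview overlapped-by handoff ✓
(soundcheck, sync_call): soundcheck overlapped-by sync_call ✓
(sync_call, compaction): sync_call overlapped-by compaction ✓
(sync_call, handoff): sync_call overlapped-by handoff ✓
(sync_call, interview): sync_call overlapped-by interview ✓
Count: 16.

16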